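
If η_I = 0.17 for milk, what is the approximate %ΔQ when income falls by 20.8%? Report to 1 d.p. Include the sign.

-3.5%

%ΔQ ≈ η × %ΔI = 0.17 × (-20.8%) = -3.5%.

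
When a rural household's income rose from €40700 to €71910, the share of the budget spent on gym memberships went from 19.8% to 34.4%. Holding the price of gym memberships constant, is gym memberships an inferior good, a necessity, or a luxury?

luxury

The budget share rises as income rises, so η > 1.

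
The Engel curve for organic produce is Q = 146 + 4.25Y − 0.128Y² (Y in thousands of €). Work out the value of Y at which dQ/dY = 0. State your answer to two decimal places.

16.60

dQ/dY = 4.25 − 0.256Y.
The good is inferior where dQ/dY < 0. Setting dQ/dY = 0 gives Y = 4.25 / 0.256 = 16.60.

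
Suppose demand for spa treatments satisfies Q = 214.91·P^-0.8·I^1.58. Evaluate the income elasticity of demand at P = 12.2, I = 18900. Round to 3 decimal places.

1.580

For a multiplicative demand Q = A·P^α·I^β, the income elasticity is β everywhere.
Here β = 1.58, so η = 1.580.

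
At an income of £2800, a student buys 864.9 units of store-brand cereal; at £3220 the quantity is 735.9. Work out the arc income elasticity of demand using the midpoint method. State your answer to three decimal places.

ΔQ = 735.9 − 864.9 = -129; midpoint Q̄ = (864.9 + 735.9)/2 = 800.4.
ΔI = 3220 − 2800 = 420; midpoint Ī = (2800 + 3220)/2 = 3010.
η = (ΔQ/Q̄) ÷ (ΔI/Ī) = (-129/800.4) ÷ (420/3010) = -1.155.

-1.155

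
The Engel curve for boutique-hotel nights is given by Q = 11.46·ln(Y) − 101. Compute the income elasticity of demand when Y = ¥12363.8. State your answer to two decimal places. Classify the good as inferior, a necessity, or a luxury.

1.64 (luxury)

At Y = 12363.8: Q = 6.982.
dQ/dY = 11.46/Y = 0.000926899 at this income.
η = (dQ/dY)·(Y/Q) = 0.000926899 × (12363.8/6.982) = 1.64.
Since η > 1, the good is a luxury.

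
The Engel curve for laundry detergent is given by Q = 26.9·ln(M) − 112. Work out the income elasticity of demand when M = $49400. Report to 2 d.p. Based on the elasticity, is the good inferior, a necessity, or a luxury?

At M = 49400: Q = 178.727.
dQ/dM = 26.9/M = 0.000544534 at this income.
η = (dQ/dM)·(M/Q) = 0.000544534 × (49400/178.727) = 0.15.
Since 0 < η < 1, the good is a necessity.

0.15 (necessity)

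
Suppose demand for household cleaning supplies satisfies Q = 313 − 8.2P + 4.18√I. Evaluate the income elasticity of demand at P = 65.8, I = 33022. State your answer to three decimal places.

0.713

At P = 65.8, I = 33022: Q = 533.028.
Holding P constant, ∂Q/∂I = 4.18/(2√I) = 0.0115012.
η_I = (∂Q/∂I)·(I/Q) = 0.0115012 × (33022/533.028) = 0.713.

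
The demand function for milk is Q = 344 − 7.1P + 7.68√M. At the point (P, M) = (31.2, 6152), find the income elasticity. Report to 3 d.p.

At P = 31.2, M = 6152: Q = 724.858.
Holding P constant, ∂Q/∂M = 7.68/(2√M) = 0.0489579.
η_M = (∂Q/∂M)·(M/Q) = 0.0489579 × (6152/724.858) = 0.416.

0.416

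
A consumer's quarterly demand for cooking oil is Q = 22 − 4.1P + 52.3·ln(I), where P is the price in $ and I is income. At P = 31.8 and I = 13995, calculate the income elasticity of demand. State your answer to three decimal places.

At P = 31.8, I = 13995: Q = 390.900.
Holding P constant, ∂Q/∂I = 52.3/I = 0.00373705.
η_I = (∂Q/∂I)·(I/Q) = 0.00373705 × (13995/390.900) = 0.134.

0.134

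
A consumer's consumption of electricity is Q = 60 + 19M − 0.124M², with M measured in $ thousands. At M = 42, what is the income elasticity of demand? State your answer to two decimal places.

At M = 42: Q = 639.2640.
dQ/dM = 19 − 0.248M = 8.58400.
η = (dQ/dM)·(M/Q) = 8.58400 × (42/639.2640) = 0.56.

0.56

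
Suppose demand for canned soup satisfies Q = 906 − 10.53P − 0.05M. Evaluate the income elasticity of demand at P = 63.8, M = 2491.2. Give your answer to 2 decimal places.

At P = 63.8, M = 2491.2: Q = 109.626.
Holding P constant, ∂Q/∂M = −0.05.
η_M = (∂Q/∂M)·(M/Q) = -0.05 × (2491.2/109.626) = -1.14.

-1.14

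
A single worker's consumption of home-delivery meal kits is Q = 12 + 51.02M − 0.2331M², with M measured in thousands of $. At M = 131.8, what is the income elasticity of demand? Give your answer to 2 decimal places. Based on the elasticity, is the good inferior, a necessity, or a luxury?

At M = 131.8: Q = 2687.2000.
dQ/dM = 51.02 − 0.4662M = -10.42516.
η = (dQ/dM)·(M/Q) = -10.42516 × (131.8/2687.2000) = -0.51.
η < 0 ⇒ inferior good.

-0.51 (inferior good)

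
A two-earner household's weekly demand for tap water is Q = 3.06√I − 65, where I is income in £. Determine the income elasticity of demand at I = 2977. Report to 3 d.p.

At I = 2977: Q = 101.959.
dQ/dI = 3.06/(2√I) = 0.0280415 at this income.
η = (dQ/dI)·(I/Q) = 0.0280415 × (2977/101.959) = 0.819.

0.819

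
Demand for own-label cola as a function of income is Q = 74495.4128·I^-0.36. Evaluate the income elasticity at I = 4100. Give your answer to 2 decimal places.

-0.36

For Q = A·I^β the income elasticity is constant and equal to β.
Here β = -0.36, so η = -0.36.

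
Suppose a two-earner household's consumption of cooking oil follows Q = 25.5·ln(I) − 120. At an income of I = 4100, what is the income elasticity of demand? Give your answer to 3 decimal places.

0.277

At I = 4100: Q = 92.128.
dQ/dI = 25.5/I = 0.00621951 at this income.
η = (dQ/dI)·(I/Q) = 0.00621951 × (4100/92.128) = 0.277.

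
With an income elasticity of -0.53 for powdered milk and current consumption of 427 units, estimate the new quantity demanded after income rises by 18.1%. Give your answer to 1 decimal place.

%ΔQ ≈ η × %ΔI = -0.53 × 18.1% = -9.593%.
New Q ≈ 427 × (1 − 0.09593) = 386.0.

386.0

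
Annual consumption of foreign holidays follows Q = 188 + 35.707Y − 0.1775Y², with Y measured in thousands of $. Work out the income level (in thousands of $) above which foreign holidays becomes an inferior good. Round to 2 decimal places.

dQ/dY = 35.707 − 0.355Y.
The good is inferior where dQ/dY < 0. Setting dQ/dY = 0 gives Y = 35.707 / 0.355 = 100.58.

100.58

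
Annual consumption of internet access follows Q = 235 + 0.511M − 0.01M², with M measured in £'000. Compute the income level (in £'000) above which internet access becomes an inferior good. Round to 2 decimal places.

25.55

dQ/dM = 0.511 − 0.02M.
The good is inferior where dQ/dM < 0. Setting dQ/dM = 0 gives M = 0.511 / 0.02 = 25.55.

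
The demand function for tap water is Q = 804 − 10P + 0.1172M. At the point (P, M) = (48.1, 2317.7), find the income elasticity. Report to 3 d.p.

0.457

At P = 48.1, M = 2317.7: Q = 594.634.
Holding P constant, ∂Q/∂M = 0.1172.
η_M = (∂Q/∂M)·(M/Q) = 0.1172 × (2317.7/594.634) = 0.457.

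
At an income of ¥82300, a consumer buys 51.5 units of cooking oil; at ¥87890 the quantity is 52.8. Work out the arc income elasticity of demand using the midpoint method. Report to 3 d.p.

0.379

ΔQ = 52.8 − 51.5 = 1.3; midpoint Q̄ = (51.5 + 52.8)/2 = 52.15.
ΔI = 87890 − 82300 = 5590; midpoint Ī = (82300 + 87890)/2 = 85095.
η = (ΔQ/Q̄) ÷ (ΔI/Ī) = (1.3/52.15) ÷ (5590/85095) = 0.379.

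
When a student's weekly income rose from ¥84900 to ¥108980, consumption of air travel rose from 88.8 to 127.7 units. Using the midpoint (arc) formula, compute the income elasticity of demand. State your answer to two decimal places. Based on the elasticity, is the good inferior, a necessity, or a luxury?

ΔQ = 127.7 − 88.8 = 38.9; midpoint Q̄ = (88.8 + 127.7)/2 = 108.25.
ΔI = 108980 − 84900 = 24080; midpoint Ī = (84900 + 108980)/2 = 96940.
η = (ΔQ/Q̄) ÷ (ΔI/Ī) = (38.9/108.25) ÷ (24080/96940) = 1.45.
η > 1 ⇒ luxury.

1.45 (luxury)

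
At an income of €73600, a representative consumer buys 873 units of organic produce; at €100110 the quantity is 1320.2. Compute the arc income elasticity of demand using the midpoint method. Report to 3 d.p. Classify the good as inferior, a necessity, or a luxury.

1.336 (luxury)

ΔQ = 1320.2 − 873 = 447.2; midpoint Q̄ = (873 + 1320.2)/2 = 1096.6.
ΔI = 100110 − 73600 = 26510; midpoint Ī = (73600 + 100110)/2 = 86855.
η = (ΔQ/Q̄) ÷ (ΔI/Ī) = (447.2/1096.6) ÷ (26510/86855) = 1.336.
η > 1 ⇒ luxury.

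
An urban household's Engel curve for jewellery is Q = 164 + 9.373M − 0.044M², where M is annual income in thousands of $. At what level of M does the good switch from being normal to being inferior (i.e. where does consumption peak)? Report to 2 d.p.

dQ/dM = 9.373 − 0.088M.
The good is inferior where dQ/dM < 0. Setting dQ/dM = 0 gives M = 9.373 / 0.088 = 106.51.

106.51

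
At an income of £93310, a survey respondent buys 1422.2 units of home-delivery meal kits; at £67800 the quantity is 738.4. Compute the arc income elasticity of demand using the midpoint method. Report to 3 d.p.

1.999

ΔQ = 738.4 − 1422.2 = -683.8; midpoint Q̄ = (1422.2 + 738.4)/2 = 1080.3.
ΔI = 67800 − 93310 = -25510; midpoint Ī = (93310 + 67800)/2 = 80555.
η = (ΔQ/Q̄) ÷ (ΔI/Ī) = (-683.8/1080.3) ÷ (-25510/80555) = 1.999.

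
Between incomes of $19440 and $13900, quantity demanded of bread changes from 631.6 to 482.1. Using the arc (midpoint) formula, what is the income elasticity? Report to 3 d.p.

0.808

ΔQ = 482.1 − 631.6 = -149.5; midpoint Q̄ = (631.6 + 482.1)/2 = 556.85.
ΔI = 13900 − 19440 = -5540; midpoint Ī = (19440 + 13900)/2 = 16670.
η = (ΔQ/Q̄) ÷ (ΔI/Ī) = (-149.5/556.85) ÷ (-5540/16670) = 0.808.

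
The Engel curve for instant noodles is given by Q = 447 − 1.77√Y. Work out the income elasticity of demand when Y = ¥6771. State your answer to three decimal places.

At Y = 6771: Q = 301.354.
dQ/dY = -1.77/(2√Y) = -0.0107552 at this income.
η = (dQ/dY)·(Y/Q) = -0.0107552 × (6771/301.354) = -0.242.

-0.242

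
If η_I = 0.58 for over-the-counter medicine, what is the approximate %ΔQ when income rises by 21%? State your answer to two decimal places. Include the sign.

%ΔQ ≈ η × %ΔI = 0.58 × 21% = 12.18%.

12.18%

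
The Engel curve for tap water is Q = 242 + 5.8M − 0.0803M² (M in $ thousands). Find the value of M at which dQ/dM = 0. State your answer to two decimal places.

36.11

dQ/dM = 5.8 − 0.1606M.
The good is inferior where dQ/dM < 0. Setting dQ/dM = 0 gives M = 5.8 / 0.1606 = 36.11.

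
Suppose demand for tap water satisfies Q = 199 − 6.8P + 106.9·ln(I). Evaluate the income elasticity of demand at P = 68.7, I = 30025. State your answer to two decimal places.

0.13

At P = 68.7, I = 30025: Q = 833.956.
Holding P constant, ∂Q/∂I = 106.9/I = 0.00356037.
η_I = (∂Q/∂I)·(I/Q) = 0.00356037 × (30025/833.956) = 0.13.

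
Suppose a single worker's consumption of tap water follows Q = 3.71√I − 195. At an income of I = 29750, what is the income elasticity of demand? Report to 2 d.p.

At I = 29750: Q = 444.908.
dQ/dI = 3.71/(2√I) = 0.0107548 at this income.
η = (dQ/dI)·(I/Q) = 0.0107548 × (29750/444.908) = 0.72.

0.72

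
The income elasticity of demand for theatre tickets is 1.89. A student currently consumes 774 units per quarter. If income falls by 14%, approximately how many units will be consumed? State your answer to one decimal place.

569.2

%ΔQ ≈ η × %ΔI = 1.89 × (-14%) = -26.46%.
New Q ≈ 774 × (1 − 0.2646) = 569.2.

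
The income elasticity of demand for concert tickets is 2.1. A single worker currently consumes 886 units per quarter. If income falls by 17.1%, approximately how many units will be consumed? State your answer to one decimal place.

%ΔQ ≈ η × %ΔI = 2.1 × (-17.1%) = -35.91%.
New Q ≈ 886 × (1 − 0.3591) = 567.8.

567.8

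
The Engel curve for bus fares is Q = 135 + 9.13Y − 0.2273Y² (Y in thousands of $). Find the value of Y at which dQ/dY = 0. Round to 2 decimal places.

dQ/dY = 9.13 − 0.4546Y.
The good is inferior where dQ/dY < 0. Setting dQ/dY = 0 gives Y = 9.13 / 0.4546 = 20.08.

20.08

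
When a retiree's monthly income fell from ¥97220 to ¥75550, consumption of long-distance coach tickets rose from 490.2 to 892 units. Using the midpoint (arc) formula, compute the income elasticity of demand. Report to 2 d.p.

-2.32

ΔQ = 892 − 490.2 = 401.8; midpoint Q̄ = (490.2 + 892)/2 = 691.1.
ΔI = 75550 − 97220 = -21670; midpoint Ī = (97220 + 75550)/2 = 86385.
η = (ΔQ/Q̄) ÷ (ΔI/Ī) = (401.8/691.1) ÷ (-21670/86385) = -2.32.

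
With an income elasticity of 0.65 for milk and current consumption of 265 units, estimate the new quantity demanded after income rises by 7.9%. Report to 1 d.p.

278.6

%ΔQ ≈ η × %ΔI = 0.65 × 7.9% = 5.135%.
New Q ≈ 265 × (1 + 0.05135) = 278.6.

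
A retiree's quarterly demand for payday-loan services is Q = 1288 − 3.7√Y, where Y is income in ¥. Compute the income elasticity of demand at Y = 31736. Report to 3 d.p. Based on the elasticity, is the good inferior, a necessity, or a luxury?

At Y = 31736: Q = 628.860.
dQ/dY = -3.7/(2√Y) = -0.0103847 at this income.
η = (dQ/dY)·(Y/Q) = -0.0103847 × (31736/628.860) = -0.524.
Since η < 0, the good is an inferior good.

-0.524 (inferior good)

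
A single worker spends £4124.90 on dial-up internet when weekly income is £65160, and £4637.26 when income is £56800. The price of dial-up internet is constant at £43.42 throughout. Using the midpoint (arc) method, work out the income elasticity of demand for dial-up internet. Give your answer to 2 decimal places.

-0.85

With a constant price, Q₁ = 4124.90/43.42 = 95.000 and Q₂ = 4637.26/43.42 = 106.800 (equivalently, work directly with expenditure since P cancels).
Midpoint %ΔQ = (4637.26 − 4124.90)/4381.08 = 0.11695; midpoint %ΔI = (56800 − 65160)/60980 = -0.13709.
η = 0.11695 / -0.13709 = -0.85.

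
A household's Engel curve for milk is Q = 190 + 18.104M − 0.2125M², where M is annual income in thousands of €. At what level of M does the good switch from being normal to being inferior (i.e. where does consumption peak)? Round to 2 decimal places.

dQ/dM = 18.104 − 0.425M.
The good is inferior where dQ/dM < 0. Setting dQ/dM = 0 gives M = 18.104 / 0.425 = 42.60.

42.60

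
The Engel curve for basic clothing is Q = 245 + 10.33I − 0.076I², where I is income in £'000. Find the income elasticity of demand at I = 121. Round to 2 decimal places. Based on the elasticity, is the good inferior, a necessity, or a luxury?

-2.55 (inferior good)

At I = 121: Q = 382.2140.
dQ/dI = 10.33 − 0.152I = -8.06200.
η = (dQ/dI)·(I/Q) = -8.06200 × (121/382.2140) = -2.55.
η < 0 ⇒ inferior good.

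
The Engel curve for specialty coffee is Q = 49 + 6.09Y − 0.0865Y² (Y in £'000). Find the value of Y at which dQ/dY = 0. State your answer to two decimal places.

dQ/dY = 6.09 − 0.173Y.
The good is inferior where dQ/dY < 0. Setting dQ/dY = 0 gives Y = 6.09 / 0.173 = 35.20.

35.20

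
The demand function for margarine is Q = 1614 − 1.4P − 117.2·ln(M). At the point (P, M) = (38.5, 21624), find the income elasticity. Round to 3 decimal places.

-0.300

At P = 38.5, M = 21624: Q = 390.261.
Holding P constant, ∂Q/∂M = -117.2/M = -0.0054199.
η_M = (∂Q/∂M)·(M/Q) = -0.0054199 × (21624/390.261) = -0.300.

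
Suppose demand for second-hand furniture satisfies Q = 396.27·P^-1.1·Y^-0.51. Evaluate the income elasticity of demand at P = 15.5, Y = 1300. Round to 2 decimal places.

For a multiplicative demand Q = A·P^α·Y^β, the income elasticity is β everywhere.
Here β = -0.51, so η = -0.51.

-0.51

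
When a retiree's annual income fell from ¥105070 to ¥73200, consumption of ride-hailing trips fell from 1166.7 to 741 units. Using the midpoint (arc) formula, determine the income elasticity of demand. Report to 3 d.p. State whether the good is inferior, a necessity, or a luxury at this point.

ΔQ = 741 − 1166.7 = -425.7; midpoint Q̄ = (1166.7 + 741)/2 = 953.85.
ΔI = 73200 − 105070 = -31870; midpoint Ī = (105070 + 73200)/2 = 89135.
η = (ΔQ/Q̄) ÷ (ΔI/Ī) = (-425.7/953.85) ÷ (-31870/89135) = 1.248.
η > 1 ⇒ luxury.

1.248 (luxury)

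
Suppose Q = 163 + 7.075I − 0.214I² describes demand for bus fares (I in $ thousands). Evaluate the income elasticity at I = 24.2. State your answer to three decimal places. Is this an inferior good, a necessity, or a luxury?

-0.380 (inferior good)

At I = 24.2: Q = 208.8880.
dQ/dI = 7.075 − 0.428I = -3.28260.
η = (dQ/dI)·(I/Q) = -3.28260 × (24.2/208.8880) = -0.380.
η < 0 ⇒ inferior good.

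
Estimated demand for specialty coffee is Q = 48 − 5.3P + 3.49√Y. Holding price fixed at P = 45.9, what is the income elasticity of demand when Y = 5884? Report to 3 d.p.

At P = 45.9, Y = 5884: Q = 72.438.
Holding P constant, ∂Q/∂Y = 3.49/(2√Y) = 0.0227488.
η_Y = (∂Q/∂Y)·(Y/Q) = 0.0227488 × (5884/72.438) = 1.848.

1.848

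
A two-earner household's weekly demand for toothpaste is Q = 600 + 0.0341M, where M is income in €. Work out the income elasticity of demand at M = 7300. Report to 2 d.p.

0.29

At M = 7300: Q = 848.930.
dQ/dM = 0.0341.
η = (dQ/dM)·(M/Q) = 0.0341 × (7300/848.930) = 0.29.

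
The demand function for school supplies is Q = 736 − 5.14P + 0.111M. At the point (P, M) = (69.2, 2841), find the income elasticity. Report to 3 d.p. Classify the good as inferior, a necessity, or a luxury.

At P = 69.2, M = 2841: Q = 695.663.
Holding P constant, ∂Q/∂M = 0.111.
η_M = (∂Q/∂M)·(M/Q) = 0.111 × (2841/695.663) = 0.453.
Since 0 < η < 1, this is a necessity.

0.453 (necessity)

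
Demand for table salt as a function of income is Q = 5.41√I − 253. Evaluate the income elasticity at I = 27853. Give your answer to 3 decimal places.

0.695

At I = 27853: Q = 649.887.
dQ/dI = 5.41/(2√I) = 0.0162081 at this income.
η = (dQ/dI)·(I/Q) = 0.0162081 × (27853/649.887) = 0.695.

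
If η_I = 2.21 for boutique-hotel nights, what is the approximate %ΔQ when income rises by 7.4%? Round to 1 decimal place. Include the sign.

%ΔQ ≈ η × %ΔI = 2.21 × 7.4% = 16.4%.

16.4%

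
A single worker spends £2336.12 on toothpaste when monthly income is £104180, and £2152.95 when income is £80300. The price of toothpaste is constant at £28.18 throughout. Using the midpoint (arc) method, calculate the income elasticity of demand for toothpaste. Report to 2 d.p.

With a constant price, Q₁ = 2336.12/28.18 = 82.900 and Q₂ = 2152.95/28.18 = 76.400 (equivalently, work directly with expenditure since P cancels).
Midpoint %ΔQ = (2152.95 − 2336.12)/2244.54 = -0.08161; midpoint %ΔI = (80300 − 104180)/92240 = -0.25889.
η = -0.08161 / -0.25889 = 0.32.

0.32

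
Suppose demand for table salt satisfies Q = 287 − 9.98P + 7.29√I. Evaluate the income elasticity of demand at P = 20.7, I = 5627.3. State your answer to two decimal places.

At P = 20.7, I = 5627.3: Q = 627.276.
Holding P constant, ∂Q/∂I = 7.29/(2√I) = 0.0485901.
η_I = (∂Q/∂I)·(I/Q) = 0.0485901 × (5627.3/627.276) = 0.44.

0.44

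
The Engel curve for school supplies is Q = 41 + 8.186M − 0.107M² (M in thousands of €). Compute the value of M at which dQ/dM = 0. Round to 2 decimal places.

dQ/dM = 8.186 − 0.214M.
The good is inferior where dQ/dM < 0. Setting dQ/dM = 0 gives M = 8.186 / 0.214 = 38.25.

38.25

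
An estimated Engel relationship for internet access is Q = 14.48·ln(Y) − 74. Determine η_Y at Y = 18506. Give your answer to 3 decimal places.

0.212

At Y = 18506: Q = 68.278.
dQ/dY = 14.48/Y = 0.000782449 at this income.
η = (dQ/dY)·(Y/Q) = 0.000782449 × (18506/68.278) = 0.212.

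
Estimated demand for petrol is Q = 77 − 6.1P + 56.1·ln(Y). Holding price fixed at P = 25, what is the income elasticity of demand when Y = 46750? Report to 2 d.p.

0.11

At P = 25, Y = 46750: Q = 527.719.
Holding P constant, ∂Q/∂Y = 56.1/Y = 0.0012.
η_Y = (∂Q/∂Y)·(Y/Q) = 0.0012 × (46750/527.719) = 0.11.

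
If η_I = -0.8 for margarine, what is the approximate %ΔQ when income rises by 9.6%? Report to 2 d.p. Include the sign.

-7.68%

%ΔQ ≈ η × %ΔI = -0.8 × 9.6% = -7.68%.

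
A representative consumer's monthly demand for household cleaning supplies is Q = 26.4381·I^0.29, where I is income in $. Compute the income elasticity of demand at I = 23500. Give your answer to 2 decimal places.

For Q = A·I^β the income elasticity is constant and equal to β.
Here β = 0.29, so η = 0.29.

0.29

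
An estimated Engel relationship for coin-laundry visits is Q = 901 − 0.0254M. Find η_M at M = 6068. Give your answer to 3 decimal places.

-0.206

At M = 6068: Q = 746.873.
dQ/dM = −0.0254.
η = (dQ/dM)·(M/Q) = -0.0254 × (6068/746.873) = -0.206.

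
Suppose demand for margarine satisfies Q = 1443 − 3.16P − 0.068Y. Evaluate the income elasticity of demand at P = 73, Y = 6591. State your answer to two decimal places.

-0.59

At P = 73, Y = 6591: Q = 764.132.
Holding P constant, ∂Q/∂Y = −0.068.
η_Y = (∂Q/∂Y)·(Y/Q) = -0.068 × (6591/764.132) = -0.59.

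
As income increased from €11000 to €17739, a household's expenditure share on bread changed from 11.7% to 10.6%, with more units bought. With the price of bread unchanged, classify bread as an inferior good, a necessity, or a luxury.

Quantity rises but the budget share falls as income rises, so 0 < η < 1.

necessity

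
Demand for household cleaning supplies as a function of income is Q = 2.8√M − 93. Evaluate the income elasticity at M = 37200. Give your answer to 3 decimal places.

At M = 37200: Q = 447.044.
dQ/dM = 2.8/(2√M) = 0.00725866 at this income.
η = (dQ/dM)·(M/Q) = 0.00725866 × (37200/447.044) = 0.604.

0.604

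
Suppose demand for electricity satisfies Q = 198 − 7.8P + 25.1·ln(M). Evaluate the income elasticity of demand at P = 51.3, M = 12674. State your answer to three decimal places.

At P = 51.3, M = 12674: Q = 34.987.
Holding P constant, ∂Q/∂M = 25.1/M = 0.00198043.
η_M = (∂Q/∂M)·(M/Q) = 0.00198043 × (12674/34.987) = 0.717.

0.717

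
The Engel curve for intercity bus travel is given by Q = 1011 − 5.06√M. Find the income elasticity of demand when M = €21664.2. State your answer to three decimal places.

At M = 21664.2: Q = 266.231.
dQ/dM = -5.06/(2√M) = -0.0171889 at this income.
η = (dQ/dM)·(M/Q) = -0.0171889 × (21664.2/266.231) = -1.399.

-1.399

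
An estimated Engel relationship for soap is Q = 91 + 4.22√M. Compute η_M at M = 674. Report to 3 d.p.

At M = 674: Q = 200.558.
dQ/dM = 4.22/(2√M) = 0.0812742 at this income.
η = (dQ/dM)·(M/Q) = 0.0812742 × (674/200.558) = 0.273.

0.273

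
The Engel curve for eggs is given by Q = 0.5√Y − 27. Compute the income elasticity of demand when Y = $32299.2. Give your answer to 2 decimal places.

At Y = 32299.2: Q = 62.860.
dQ/dY = 0.5/(2√Y) = 0.00139105 at this income.
η = (dQ/dY)·(Y/Q) = 0.00139105 × (32299.2/62.860) = 0.71.

0.71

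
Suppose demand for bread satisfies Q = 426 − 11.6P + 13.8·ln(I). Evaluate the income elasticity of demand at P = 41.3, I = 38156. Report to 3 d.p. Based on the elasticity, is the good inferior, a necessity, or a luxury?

At P = 41.3, I = 38156: Q = 92.502.
Holding P constant, ∂Q/∂I = 13.8/I = 0.000361673.
η_I = (∂Q/∂I)·(I/Q) = 0.000361673 × (38156/92.502) = 0.149.
Since 0 < η < 1, this is a necessity.

0.149 (necessity)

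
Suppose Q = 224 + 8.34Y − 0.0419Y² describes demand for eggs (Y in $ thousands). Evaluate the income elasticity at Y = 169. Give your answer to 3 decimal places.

At Y = 169: Q = 436.7541.
dQ/dY = 8.34 − 0.0838Y = -5.82220.
η = (dQ/dY)·(Y/Q) = -5.82220 × (169/436.7541) = -2.253.

-2.253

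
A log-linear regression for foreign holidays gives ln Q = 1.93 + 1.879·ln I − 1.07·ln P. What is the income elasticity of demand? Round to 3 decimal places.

In a log-linear demand, the coefficient on ln I is the income elasticity.
So η = 1.879.

1.879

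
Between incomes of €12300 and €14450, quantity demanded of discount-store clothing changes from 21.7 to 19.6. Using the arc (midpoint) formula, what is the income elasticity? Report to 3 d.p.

ΔQ = 19.6 − 21.7 = -2.1; midpoint Q̄ = (21.7 + 19.6)/2 = 20.65.
ΔI = 14450 − 12300 = 2150; midpoint Ī = (12300 + 14450)/2 = 13375.
η = (ΔQ/Q̄) ÷ (ΔI/Ī) = (-2.1/20.65) ÷ (2150/13375) = -0.633.

-0.633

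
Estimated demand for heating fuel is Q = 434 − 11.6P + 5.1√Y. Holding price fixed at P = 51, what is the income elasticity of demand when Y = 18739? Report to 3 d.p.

0.646

At P = 51, Y = 18739: Q = 540.541.
Holding P constant, ∂Q/∂Y = 5.1/(2√Y) = 0.018628.
η_Y = (∂Q/∂Y)·(Y/Q) = 0.018628 × (18739/540.541) = 0.646.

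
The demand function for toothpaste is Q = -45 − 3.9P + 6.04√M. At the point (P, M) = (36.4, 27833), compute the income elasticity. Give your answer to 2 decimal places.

At P = 36.4, M = 27833: Q = 820.707.
Holding P constant, ∂Q/∂M = 6.04/(2√M) = 0.018102.
η_M = (∂Q/∂M)·(M/Q) = 0.018102 × (27833/820.707) = 0.61.

0.61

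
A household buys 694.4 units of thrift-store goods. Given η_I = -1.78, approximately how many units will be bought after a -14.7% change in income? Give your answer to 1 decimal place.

876.1

%ΔQ ≈ η × %ΔI = -1.78 × (-14.7%) = 26.166%.
New Q ≈ 694.4 × (1 + 0.26166) = 876.1.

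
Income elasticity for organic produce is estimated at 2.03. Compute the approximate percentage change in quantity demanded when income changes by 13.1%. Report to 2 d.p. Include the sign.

%ΔQ ≈ η × %ΔI = 2.03 × 13.1% = 26.59%.

26.59%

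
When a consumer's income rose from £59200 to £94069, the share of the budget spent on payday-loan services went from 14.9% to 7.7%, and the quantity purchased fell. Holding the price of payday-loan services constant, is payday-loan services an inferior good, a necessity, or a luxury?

inferior good

Quantity demanded falls as income rises, so η < 0.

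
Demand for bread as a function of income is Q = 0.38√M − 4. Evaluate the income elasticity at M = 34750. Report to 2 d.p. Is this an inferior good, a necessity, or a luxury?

At M = 34750: Q = 66.837.
dQ/dM = 0.38/(2√M) = 0.00101924 at this income.
η = (dQ/dM)·(M/Q) = 0.00101924 × (34750/66.837) = 0.53.
Since 0 < η < 1, the good is a necessity.

0.53 (necessity)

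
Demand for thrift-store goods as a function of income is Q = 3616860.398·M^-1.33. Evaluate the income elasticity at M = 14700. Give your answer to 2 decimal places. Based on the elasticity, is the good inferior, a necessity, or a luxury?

For Q = A·M^β the income elasticity is constant and equal to β.
Here β = -1.33, so η = -1.33.
Since η < 0, the good is an inferior good.

-1.33 (inferior good)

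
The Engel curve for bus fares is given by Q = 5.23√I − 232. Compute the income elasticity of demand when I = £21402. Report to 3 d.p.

At I = 21402: Q = 533.119.
dQ/dI = 5.23/(2√I) = 0.0178749 at this income.
η = (dQ/dI)·(I/Q) = 0.0178749 × (21402/533.119) = 0.718.

0.718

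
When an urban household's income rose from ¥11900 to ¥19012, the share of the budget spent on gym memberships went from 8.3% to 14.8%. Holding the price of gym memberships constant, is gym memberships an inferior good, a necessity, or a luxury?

The budget share rises as income rises, so η > 1.

luxury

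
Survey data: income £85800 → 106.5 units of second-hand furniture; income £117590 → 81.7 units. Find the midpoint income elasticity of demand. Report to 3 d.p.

ΔQ = 81.7 − 106.5 = -24.8; midpoint Q̄ = (106.5 + 81.7)/2 = 94.1.
ΔI = 117590 − 85800 = 31790; midpoint Ī = (85800 + 117590)/2 = 101695.
η = (ΔQ/Q̄) ÷ (ΔI/Ī) = (-24.8/94.1) ÷ (31790/101695) = -0.843.

-0.843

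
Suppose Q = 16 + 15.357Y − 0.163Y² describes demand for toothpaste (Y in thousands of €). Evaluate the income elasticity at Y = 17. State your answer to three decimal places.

0.726

At Y = 17: Q = 229.9620.
dQ/dY = 15.357 − 0.326Y = 9.81500.
η = (dQ/dY)·(Y/Q) = 9.81500 × (17/229.9620) = 0.726.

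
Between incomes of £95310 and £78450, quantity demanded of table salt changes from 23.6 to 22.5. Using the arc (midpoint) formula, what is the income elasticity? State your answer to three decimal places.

ΔQ = 22.5 − 23.6 = -1.1; midpoint Q̄ = (23.6 + 22.5)/2 = 23.05.
ΔI = 78450 − 95310 = -16860; midpoint Ī = (95310 + 78450)/2 = 86880.
η = (ΔQ/Q̄) ÷ (ΔI/Ī) = (-1.1/23.05) ÷ (-16860/86880) = 0.246.

0.246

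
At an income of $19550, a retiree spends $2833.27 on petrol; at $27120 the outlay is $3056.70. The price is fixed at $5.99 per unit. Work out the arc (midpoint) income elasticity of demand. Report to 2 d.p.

0.23

With a constant price, Q₁ = 2833.27/5.99 = 473.000 and Q₂ = 3056.70/5.99 = 510.301 (equivalently, work directly with expenditure since P cancels).
Midpoint %ΔQ = (3056.70 − 2833.27)/2944.98 = 0.07587; midpoint %ΔI = (27120 − 19550)/23335 = 0.32441.
η = 0.07587 / 0.32441 = 0.23.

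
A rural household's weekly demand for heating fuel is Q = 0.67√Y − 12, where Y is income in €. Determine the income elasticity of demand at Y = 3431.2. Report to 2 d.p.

At Y = 3431.2: Q = 27.246.
dQ/dY = 0.67/(2√Y) = 0.00571902 at this income.
η = (dQ/dY)·(Y/Q) = 0.00571902 × (3431.2/27.246) = 0.72.

0.72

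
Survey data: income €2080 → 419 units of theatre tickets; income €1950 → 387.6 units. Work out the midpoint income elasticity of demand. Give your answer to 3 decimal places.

1.207

ΔQ = 387.6 − 419 = -31.4; midpoint Q̄ = (419 + 387.6)/2 = 403.3.
ΔI = 1950 − 2080 = -130; midpoint Ī = (2080 + 1950)/2 = 2015.
η = (ΔQ/Q̄) ÷ (ΔI/Ī) = (-31.4/403.3) ÷ (-130/2015) = 1.207.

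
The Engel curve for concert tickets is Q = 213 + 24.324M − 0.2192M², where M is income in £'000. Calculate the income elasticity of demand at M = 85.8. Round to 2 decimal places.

At M = 85.8: Q = 686.3277.
dQ/dM = 24.324 − 0.4384M = -13.29072.
η = (dQ/dM)·(M/Q) = -13.29072 × (85.8/686.3277) = -1.66.

-1.66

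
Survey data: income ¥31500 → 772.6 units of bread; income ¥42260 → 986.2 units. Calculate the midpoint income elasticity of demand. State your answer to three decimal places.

ΔQ = 986.2 − 772.6 = 213.6; midpoint Q̄ = (772.6 + 986.2)/2 = 879.4.
ΔI = 42260 − 31500 = 10760; midpoint Ī = (31500 + 42260)/2 = 36880.
η = (ΔQ/Q̄) ÷ (ΔI/Ī) = (213.6/879.4) ÷ (10760/36880) = 0.833.

0.833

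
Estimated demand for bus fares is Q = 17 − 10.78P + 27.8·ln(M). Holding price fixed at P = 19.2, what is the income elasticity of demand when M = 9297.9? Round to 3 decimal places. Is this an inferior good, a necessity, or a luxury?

At P = 19.2, M = 9297.9: Q = 64.048.
Holding P constant, ∂Q/∂M = 27.8/M = 0.00298992.
η_M = (∂Q/∂M)·(M/Q) = 0.00298992 × (9297.9/64.048) = 0.434.
Since 0 < η < 1, this is a necessity.

0.434 (necessity)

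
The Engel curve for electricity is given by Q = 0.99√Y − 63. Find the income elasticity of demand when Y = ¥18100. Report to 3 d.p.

0.949

At Y = 18100: Q = 70.191.
dQ/dY = 0.99/(2√Y) = 0.00367931 at this income.
η = (dQ/dY)·(Y/Q) = 0.00367931 × (18100/70.191) = 0.949.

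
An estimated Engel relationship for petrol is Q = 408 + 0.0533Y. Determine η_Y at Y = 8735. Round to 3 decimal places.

0.533

At Y = 8735: Q = 873.575.
dQ/dY = 0.0533.
η = (dQ/dY)·(Y/Q) = 0.0533 × (8735/873.575) = 0.533.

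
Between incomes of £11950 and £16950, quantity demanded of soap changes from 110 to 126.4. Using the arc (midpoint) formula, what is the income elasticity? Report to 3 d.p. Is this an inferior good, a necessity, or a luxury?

ΔQ = 126.4 − 110 = 16.4; midpoint Q̄ = (110 + 126.4)/2 = 118.2.
ΔI = 16950 − 11950 = 5000; midpoint Ī = (11950 + 16950)/2 = 14450.
η = (ΔQ/Q̄) ÷ (ΔI/Ī) = (16.4/118.2) ÷ (5000/14450) = 0.401.
0 < η < 1 ⇒ necessity.

0.401 (necessity)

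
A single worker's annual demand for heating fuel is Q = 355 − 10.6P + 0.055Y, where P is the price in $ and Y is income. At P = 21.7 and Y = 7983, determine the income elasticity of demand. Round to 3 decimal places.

0.778

At P = 21.7, Y = 7983: Q = 564.045.
Holding P constant, ∂Q/∂Y = 0.055.
η_Y = (∂Q/∂Y)·(Y/Q) = 0.055 × (7983/564.045) = 0.778.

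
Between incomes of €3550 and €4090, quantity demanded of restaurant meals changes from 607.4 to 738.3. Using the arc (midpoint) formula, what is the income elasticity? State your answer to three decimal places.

1.376

ΔQ = 738.3 − 607.4 = 130.9; midpoint Q̄ = (607.4 + 738.3)/2 = 672.85.
ΔI = 4090 − 3550 = 540; midpoint Ī = (3550 + 4090)/2 = 3820.
η = (ΔQ/Q̄) ÷ (ΔI/Ī) = (130.9/672.85) ÷ (540/3820) = 1.376.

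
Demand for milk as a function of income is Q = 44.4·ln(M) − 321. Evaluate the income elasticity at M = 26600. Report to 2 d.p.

0.34

At M = 26600: Q = 131.377.
dQ/dM = 44.4/M = 0.00166917 at this income.
η = (dQ/dM)·(M/Q) = 0.00166917 × (26600/131.377) = 0.34.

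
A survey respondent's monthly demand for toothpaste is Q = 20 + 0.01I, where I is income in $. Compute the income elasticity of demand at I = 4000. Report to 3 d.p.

0.667

At I = 4000: Q = 60.000.
dQ/dI = 0.01.
η = (dQ/dI)·(I/Q) = 0.01 × (4000/60.000) = 0.667.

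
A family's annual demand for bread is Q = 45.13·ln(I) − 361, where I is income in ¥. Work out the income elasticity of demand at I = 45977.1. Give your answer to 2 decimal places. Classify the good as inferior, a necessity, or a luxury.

0.37 (necessity)

At I = 45977.1: Q = 123.511.
dQ/dI = 45.13/I = 0.000981576 at this income.
η = (dQ/dI)·(I/Q) = 0.000981576 × (45977.1/123.511) = 0.37.
Since 0 < η < 1, the good is a necessity.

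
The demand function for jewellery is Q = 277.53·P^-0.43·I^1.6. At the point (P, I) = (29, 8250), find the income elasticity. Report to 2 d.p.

1.60

For a multiplicative demand Q = A·P^α·I^β, the income elasticity is β everywhere.
Here β = 1.6, so η = 1.60.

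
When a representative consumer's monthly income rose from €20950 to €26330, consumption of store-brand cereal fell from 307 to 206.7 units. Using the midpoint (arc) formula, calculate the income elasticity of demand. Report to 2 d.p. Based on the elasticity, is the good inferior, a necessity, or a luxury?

-1.72 (inferior good)

ΔQ = 206.7 − 307 = -100.3; midpoint Q̄ = (307 + 206.7)/2 = 256.85.
ΔI = 26330 − 20950 = 5380; midpoint Ī = (20950 + 26330)/2 = 23640.
η = (ΔQ/Q̄) ÷ (ΔI/Ī) = (-100.3/256.85) ÷ (5380/23640) = -1.72.
η < 0 ⇒ inferior good.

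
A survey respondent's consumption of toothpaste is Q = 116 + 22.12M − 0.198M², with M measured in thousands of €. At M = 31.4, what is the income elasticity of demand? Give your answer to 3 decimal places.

0.494

At M = 31.4: Q = 615.3479.
dQ/dM = 22.12 − 0.396M = 9.68560.
η = (dQ/dM)·(M/Q) = 9.68560 × (31.4/615.3479) = 0.494.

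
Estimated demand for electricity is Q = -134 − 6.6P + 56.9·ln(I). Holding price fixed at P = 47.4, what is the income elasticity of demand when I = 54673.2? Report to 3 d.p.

0.327

At P = 47.4, I = 54673.2: Q = 173.889.
Holding P constant, ∂Q/∂I = 56.9/I = 0.00104073.
η_I = (∂Q/∂I)·(I/Q) = 0.00104073 × (54673.2/173.889) = 0.327.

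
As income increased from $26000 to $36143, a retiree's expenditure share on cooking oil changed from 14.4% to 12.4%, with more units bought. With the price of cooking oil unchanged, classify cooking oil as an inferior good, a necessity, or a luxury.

Quantity rises but the budget share falls as income rises, so 0 < η < 1.

necessity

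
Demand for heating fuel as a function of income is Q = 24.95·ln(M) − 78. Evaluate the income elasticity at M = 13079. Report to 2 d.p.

0.16

At M = 13079: Q = 158.495.
dQ/dM = 24.95/M = 0.00190764 at this income.
η = (dQ/dM)·(M/Q) = 0.00190764 × (13079/158.495) = 0.16.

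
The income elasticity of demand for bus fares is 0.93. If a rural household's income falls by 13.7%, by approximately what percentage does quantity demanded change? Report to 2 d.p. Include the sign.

-12.74%

%ΔQ ≈ η × %ΔI = 0.93 × (-13.7%) = -12.74%.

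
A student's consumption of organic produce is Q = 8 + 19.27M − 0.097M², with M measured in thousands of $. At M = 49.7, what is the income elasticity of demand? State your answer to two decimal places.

At M = 49.7: Q = 726.1203.
dQ/dM = 19.27 − 0.194M = 9.62820.
η = (dQ/dM)·(M/Q) = 9.62820 × (49.7/726.1203) = 0.66.

0.66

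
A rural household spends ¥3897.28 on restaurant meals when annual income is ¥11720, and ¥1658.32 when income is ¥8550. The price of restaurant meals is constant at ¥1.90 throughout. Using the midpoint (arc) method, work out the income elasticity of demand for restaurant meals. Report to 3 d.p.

2.577

With a constant price, Q₁ = 3897.28/1.90 = 2051.200 and Q₂ = 1658.32/1.90 = 872.800 (equivalently, work directly with expenditure since P cancels).
Midpoint %ΔQ = (1658.32 − 3897.28)/2777.80 = -0.80602; midpoint %ΔI = (8550 − 11720)/10135 = -0.31278.
η = -0.80602 / -0.31278 = 2.577.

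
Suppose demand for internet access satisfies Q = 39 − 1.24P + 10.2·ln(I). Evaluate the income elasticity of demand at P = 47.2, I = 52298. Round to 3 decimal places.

At P = 47.2, I = 52298: Q = 91.292.
Holding P constant, ∂Q/∂I = 10.2/I = 0.000195036.
η_I = (∂Q/∂I)·(I/Q) = 0.000195036 × (52298/91.292) = 0.112.

0.112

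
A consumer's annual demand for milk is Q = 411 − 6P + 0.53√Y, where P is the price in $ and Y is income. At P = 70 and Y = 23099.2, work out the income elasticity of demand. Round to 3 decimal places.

0.563

At P = 70, Y = 23099.2: Q = 71.552.
Holding P constant, ∂Q/∂Y = 0.53/(2√Y) = 0.0017436.
η_Y = (∂Q/∂Y)·(Y/Q) = 0.0017436 × (23099.2/71.552) = 0.563.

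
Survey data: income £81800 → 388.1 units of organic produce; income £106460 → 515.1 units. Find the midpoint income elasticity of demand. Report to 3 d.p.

1.073

ΔQ = 515.1 − 388.1 = 127; midpoint Q̄ = (388.1 + 515.1)/2 = 451.6.
ΔI = 106460 − 81800 = 24660; midpoint Ī = (81800 + 106460)/2 = 94130.
η = (ΔQ/Q̄) ÷ (ΔI/Ī) = (127/451.6) ÷ (24660/94130) = 1.073.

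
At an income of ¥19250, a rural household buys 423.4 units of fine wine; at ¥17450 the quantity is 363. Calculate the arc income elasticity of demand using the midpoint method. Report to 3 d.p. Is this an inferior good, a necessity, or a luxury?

ΔQ = 363 − 423.4 = -60.4; midpoint Q̄ = (423.4 + 363)/2 = 393.2.
ΔI = 17450 − 19250 = -1800; midpoint Ī = (19250 + 17450)/2 = 18350.
η = (ΔQ/Q̄) ÷ (ΔI/Ī) = (-60.4/393.2) ÷ (-1800/18350) = 1.566.
η > 1 ⇒ luxury.

1.566 (luxury)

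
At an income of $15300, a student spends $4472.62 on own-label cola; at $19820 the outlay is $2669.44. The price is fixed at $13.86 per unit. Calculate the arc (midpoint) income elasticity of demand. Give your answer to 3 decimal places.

-1.962

With a constant price, Q₁ = 4472.62/13.86 = 322.700 and Q₂ = 2669.44/13.86 = 192.600 (equivalently, work directly with expenditure since P cancels).
Midpoint %ΔQ = (2669.44 − 4472.62)/3571.03 = -0.50495; midpoint %ΔI = (19820 − 15300)/17560 = 0.25740.
η = -0.50495 / 0.25740 = -1.962.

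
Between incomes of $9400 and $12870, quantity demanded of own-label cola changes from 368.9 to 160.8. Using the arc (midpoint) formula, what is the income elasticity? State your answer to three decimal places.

ΔQ = 160.8 − 368.9 = -208.1; midpoint Q̄ = (368.9 + 160.8)/2 = 264.85.
ΔI = 12870 − 9400 = 3470; midpoint Ī = (9400 + 12870)/2 = 11135.
η = (ΔQ/Q̄) ÷ (ΔI/Ī) = (-208.1/264.85) ÷ (3470/11135) = -2.521.

-2.521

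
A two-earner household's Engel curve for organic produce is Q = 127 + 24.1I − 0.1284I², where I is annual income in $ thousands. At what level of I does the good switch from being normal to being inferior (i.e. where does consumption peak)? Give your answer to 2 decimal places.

dQ/dI = 24.1 − 0.2568I.
The good is inferior where dQ/dI < 0. Setting dQ/dI = 0 gives I = 24.1 / 0.2568 = 93.85.

93.85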